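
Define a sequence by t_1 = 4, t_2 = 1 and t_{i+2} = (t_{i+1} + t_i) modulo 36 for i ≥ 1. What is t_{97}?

4

Computing terms: t_1 = 4; t_2 = 1; t_3 = 5; t_4 = 6; t_5 = 11; t_6 = 17; t_7 = 28; t_8 = 9; t_9 = 1; t_{10} = 10; t_{11} = 11; t_{12} = 21; t_{13} = 32; t_{14} = 17; t_{15} = 13; t_{16} = 30; t_{17} = 7; t_{18} = 1; t_{19} = 8; t_{20} = 9; t_{21} = 17; t_{22} = 26; t_{23} = 7; t_{24} = 33; t_{25} = 4; t_{26} = 1.
Since (t_{25}, t_{26}) = (t_1, t_2) = (4, 1) (two consecutive terms determine the rest), the sequence is periodic with period 24.
So t_{97} = t_{1 + ((97-1) mod 24)} = t_1 = 4.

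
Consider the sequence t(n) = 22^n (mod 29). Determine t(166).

16

t(0) = 1, t(1) = 22, t(2) = 20, t(3) = 5, t(4) = 23, t(5) = 13, t(6) = 25, t(7) = 28, t(8) = 7, t(9) = 9, t(10) = 24, t(11) = 6, t(12) = 16, t(13) = 4, t(14) = 1.
Since t(14) = t(0) = 1, the sequence is periodic with period 14.
So t(166) = t(0 + ((166-0) mod 14)) = t(12) = 16.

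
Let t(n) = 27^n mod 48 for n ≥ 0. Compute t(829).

t(0) = 1; t(1) = 27; t(2) = 9; t(3) = 3; t(4) = 33; t(5) = 27.
Since t(5) = t(1) = 27, the sequence is eventually periodic: after a pre-period of length 1 it cycles with period 4.
For n ≥ 1, t(n) depends only on (n - 1) mod 4. (829 - 1) mod 4 = 0, so t(829) = t(1) = 27.

27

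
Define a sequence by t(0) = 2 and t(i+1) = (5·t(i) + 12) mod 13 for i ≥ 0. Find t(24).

2

Computing terms: t(0) = 2; t(1) = 9; t(2) = 5; t(3) = 11; t(4) = 2.
Since t(4) = t(0) = 2, the sequence is periodic with period 4.
(24 - 0) mod 4 = 0, so t(24) = t(0) = 2.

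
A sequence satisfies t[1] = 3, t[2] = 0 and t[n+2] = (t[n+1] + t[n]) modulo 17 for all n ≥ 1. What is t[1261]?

Computing terms: t[1] = 3,  t[2] = 0,  t[3] = 3,  t[4] = 3,  t[5] = 6,  t[6] = 9,  t[7] = 15,  t[8] = 7,  t[9] = 5,  t[10] = 12,  t[11] = 0,  t[12] = 12,  t[13] = 12,  t[14] = 7,  t[15] = 2,  t[16] = 9,  t[17] = 11,  t[18] = 3,  t[19] = 14,  t[20] = 0,  t[21] = 14,  t[22] = 14,  t[23] = 11,  t[24] = 8,  t[25] = 2,  t[26] = 10,  t[27] = 12,  t[28] = 5,  t[29] = 0,  t[30] = 5,  t[31] = 5,  t[32] = 10,  t[33] = 15,  t[34] = 8,  t[35] = 6,  t[36] = 14,  t[37] = 3,  t[38] = 0.
The sequence repeats with period 36.
So t[1261] = t[1 + ((1261-1) mod 36)] = t[1] = 3.

3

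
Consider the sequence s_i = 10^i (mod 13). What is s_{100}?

3

We have s_0 = 1,  s_1 = 10,  s_2 = 9,  s_3 = 12,  s_4 = 3,  s_5 = 4,  s_6 = 1.
The sequence repeats with period 6.
So s_{100} = s_{0 + ((100-0) mod 6)} = s_4 = 3.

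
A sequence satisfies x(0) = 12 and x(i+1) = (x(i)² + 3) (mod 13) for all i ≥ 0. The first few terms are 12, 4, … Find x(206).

x(0) = 12; x(1) = 4; x(2) = 6; x(3) = 0; x(4) = 3; x(5) = 12.
Since x(5) = x(0) = 12, the sequence is periodic with period 5.
(206 - 0) mod 5 = 1, so x(206) = x(1) = 4.

4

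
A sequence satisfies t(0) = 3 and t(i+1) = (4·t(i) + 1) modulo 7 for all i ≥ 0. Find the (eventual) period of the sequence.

3

Listing terms: t(0) = 3; t(1) = 6; t(2) = 4; t(3) = 3.
The sequence repeats with period 3.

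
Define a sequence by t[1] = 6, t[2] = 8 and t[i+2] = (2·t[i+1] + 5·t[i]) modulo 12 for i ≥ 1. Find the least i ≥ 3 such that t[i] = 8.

We have t[1] = 6,  t[2] = 8,  t[3] = 10,  t[4] = 0,  t[5] = 2,  t[6] = 4,  t[7] = 6,  t[8] = 8.
The sequence repeats with period 6.
The value 8 next appears (with i ≥ 3) at t[8].

8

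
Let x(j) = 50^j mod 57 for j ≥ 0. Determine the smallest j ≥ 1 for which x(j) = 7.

4

Computing terms: x(0) = 1, x(1) = 50, x(2) = 49, x(3) = 56, x(4) = 7, x(5) = 8, x(6) = 1.
Since x(6) = x(0) = 1, the sequence is periodic with period 6.
The value 7 first appears (with j ≥ 1) at x(4).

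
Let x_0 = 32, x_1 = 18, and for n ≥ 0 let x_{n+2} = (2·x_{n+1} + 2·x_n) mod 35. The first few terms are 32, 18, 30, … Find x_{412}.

7

Listing terms: x_0 = 32,  x_1 = 18,  x_2 = 30,  x_3 = 26,  x_4 = 7,  x_5 = 31,  x_6 = 6,  x_7 = 4,  x_8 = 20,  x_9 = 13,  x_{10} = 31,  x_{11} = 18,  x_{12} = 28,  x_{13} = 22,  x_{14} = 30,  x_{15} = 34,  x_{16} = 23,  x_{17} = 9,  x_{18} = 29,  x_{19} = 6,  x_{20} = 0,  x_{21} = 12,  x_{22} = 24,  x_{23} = 2,  x_{24} = 17,  x_{25} = 3,  x_{26} = 5,  x_{27} = 16,  x_{28} = 7,  x_{29} = 11,  x_{30} = 1,  x_{31} = 24,  x_{32} = 15,  x_{33} = 8,  x_{34} = 11,  x_{35} = 3,  x_{36} = 28,  x_{37} = 27,  x_{38} = 5,  x_{39} = 29,  x_{40} = 33,  x_{41} = 19,  x_{42} = 34,  x_{43} = 1,  x_{44} = 0,  x_{45} = 2,  x_{46} = 4,  x_{47} = 12,  x_{48} = 32,  x_{49} = 18.
Since (x_{48}, x_{49}) = (x_0, x_1) = (32, 18) (two consecutive terms determine the rest), the sequence is periodic with period 48.
(412 - 0) mod 48 = 28, so x_{412} = x_{28} = 7.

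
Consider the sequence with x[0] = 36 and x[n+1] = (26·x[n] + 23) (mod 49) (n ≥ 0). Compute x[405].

26

We have x[0] = 36, x[1] = 28, x[2] = 16, x[3] = 47, x[4] = 20, x[5] = 4, x[6] = 29, x[7] = 42, x[8] = 37, x[9] = 5, x[10] = 6, x[11] = 32, x[12] = 22, x[13] = 7, x[14] = 9, x[15] = 12, x[16] = 41, x[17] = 11, x[18] = 15, x[19] = 21, x[20] = 30, x[21] = 19, x[22] = 27, x[23] = 39, x[24] = 8, x[25] = 35, x[26] = 2, x[27] = 26, x[28] = 13, x[29] = 18, x[30] = 1, x[31] = 0, x[32] = 23, x[33] = 33, x[34] = 48, x[35] = 46, x[36] = 43, x[37] = 14, x[38] = 44, x[39] = 40, x[40] = 34, x[41] = 25, x[42] = 36.
The sequence repeats with period 42.
(405 - 0) mod 42 = 27, so x[405] = x[27] = 26.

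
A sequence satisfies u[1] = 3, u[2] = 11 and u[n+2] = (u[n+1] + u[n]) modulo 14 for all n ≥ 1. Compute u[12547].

7

Computing terms: u[1] = 3; u[2] = 11; u[3] = 0; u[4] = 11; u[5] = 11; u[6] = 8; u[7] = 5; u[8] = 13; u[9] = 4; u[10] = 3; u[11] = 7; u[12] = 10; u[13] = 3; u[14] = 13; u[15] = 2; u[16] = 1; u[17] = 3; u[18] = 4; u[19] = 7; u[20] = 11; u[21] = 4; u[22] = 1; u[23] = 5; u[24] = 6; u[25] = 11; u[26] = 3; u[27] = 0; u[28] = 3; u[29] = 3; u[30] = 6; u[31] = 9; u[32] = 1; u[33] = 10; u[34] = 11; u[35] = 7; u[36] = 4; u[37] = 11; u[38] = 1; u[39] = 12; u[40] = 13; u[41] = 11; u[42] = 10; u[43] = 7; u[44] = 3; u[45] = 10; u[46] = 13; u[47] = 9; u[48] = 8; u[49] = 3; u[50] = 11.
The sequence repeats with period 48.
(12547 - 1) mod 48 = 18, so u[12547] = u[19] = 7.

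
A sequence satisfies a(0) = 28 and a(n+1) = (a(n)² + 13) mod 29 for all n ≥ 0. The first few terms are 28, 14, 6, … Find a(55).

We have a(0) = 28, a(1) = 14, a(2) = 6, a(3) = 20, a(4) = 7, a(5) = 4, a(6) = 0, a(7) = 13, a(8) = 8, a(9) = 19, a(10) = 26, a(11) = 22, a(12) = 4.
Since a(12) = a(5) = 4, the sequence is eventually periodic: after a pre-period of length 5 it cycles with period 7.
For n ≥ 5, a(n) depends only on (n - 5) mod 7. (55 - 5) mod 7 = 1, so a(55) = a(6) = 0.

0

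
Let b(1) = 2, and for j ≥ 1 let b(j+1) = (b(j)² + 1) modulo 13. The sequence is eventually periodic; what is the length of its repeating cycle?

b(1) = 2,  b(2) = 5,  b(3) = 0,  b(4) = 1,  b(5) = 2.
The sequence repeats with period 4.

4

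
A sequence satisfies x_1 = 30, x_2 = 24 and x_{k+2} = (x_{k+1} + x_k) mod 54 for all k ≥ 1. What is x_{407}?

36

We have x_1 = 30; x_2 = 24; x_3 = 0; x_4 = 24; x_5 = 24; x_6 = 48; x_7 = 18; x_8 = 12; x_9 = 30; x_{10} = 42; x_{11} = 18; x_{12} = 6; x_{13} = 24; x_{14} = 30; x_{15} = 0; x_{16} = 30; x_{17} = 30; x_{18} = 6; x_{19} = 36; x_{20} = 42; x_{21} = 24; x_{22} = 12; x_{23} = 36; x_{24} = 48; x_{25} = 30; x_{26} = 24.
Since (x_{25}, x_{26}) = (x_1, x_2) = (30, 24) (two consecutive terms determine the rest), the sequence is periodic with period 24.
So x_{407} = x_{1 + ((407-1) mod 24)} = x_{23} = 36.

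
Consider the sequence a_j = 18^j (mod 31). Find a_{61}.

18

Computing terms: a_1 = 18, a_2 = 14, a_3 = 4, a_4 = 10, a_5 = 25, a_6 = 16, a_7 = 9, a_8 = 7, a_9 = 2, a_{10} = 5, a_{11} = 28, a_{12} = 8, a_{13} = 20, a_{14} = 19, a_{15} = 1, a_{16} = 18.
The sequence repeats with period 15.
So a_{61} = a_{1 + ((61-1) mod 15)} = a_1 = 18.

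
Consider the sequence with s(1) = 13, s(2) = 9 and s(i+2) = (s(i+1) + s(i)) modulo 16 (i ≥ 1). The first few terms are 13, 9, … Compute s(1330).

3

Listing terms: s(1) = 13, s(2) = 9, s(3) = 6, s(4) = 15, s(5) = 5, s(6) = 4, s(7) = 9, s(8) = 13, s(9) = 6, s(10) = 3, s(11) = 9, s(12) = 12, s(13) = 5, s(14) = 1, s(15) = 6, s(16) = 7, s(17) = 13, s(18) = 4, s(19) = 1, s(20) = 5, s(21) = 6, s(22) = 11, s(23) = 1, s(24) = 12, s(25) = 13, s(26) = 9.
The sequence repeats with period 24.
(1330 - 1) mod 24 = 9, so s(1330) = s(10) = 3.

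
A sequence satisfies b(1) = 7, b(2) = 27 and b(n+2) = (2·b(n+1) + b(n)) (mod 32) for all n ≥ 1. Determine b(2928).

13

Computing terms: b(1) = 7, b(2) = 27, b(3) = 29, b(4) = 21, b(5) = 7, b(6) = 3, b(7) = 13, b(8) = 29, b(9) = 7, b(10) = 11, b(11) = 29, b(12) = 5, b(13) = 7, b(14) = 19, b(15) = 13, b(16) = 13, b(17) = 7, b(18) = 27.
Since (b(17), b(18)) = (b(1), b(2)) = (7, 27) (two consecutive terms determine the rest), the sequence is periodic with period 16.
So b(2928) = b(1 + ((2928-1) mod 16)) = b(16) = 13.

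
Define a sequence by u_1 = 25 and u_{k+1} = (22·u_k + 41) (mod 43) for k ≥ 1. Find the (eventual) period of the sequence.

Listing terms: u_1 = 25; u_2 = 32; u_3 = 14; u_4 = 5; u_5 = 22; u_6 = 9; u_7 = 24; u_8 = 10; u_9 = 3; u_{10} = 21; u_{11} = 30; u_{12} = 13; u_{13} = 26; u_{14} = 11; u_{15} = 25.
Since u_{15} = u_1 = 25, the sequence is periodic with period 14.

14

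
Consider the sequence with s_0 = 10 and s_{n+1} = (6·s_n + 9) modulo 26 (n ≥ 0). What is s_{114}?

15

We have s_0 = 10, s_1 = 17, s_2 = 7, s_3 = 25, s_4 = 3, s_5 = 1, s_6 = 15, s_7 = 21, s_8 = 5, s_9 = 13, s_{10} = 9, s_{11} = 11, s_{12} = 23, s_{13} = 17.
Since s_{13} = s_1 = 17, the sequence is eventually periodic: after a pre-period of length 1 it cycles with period 12.
For n ≥ 1, s_n depends only on (n - 1) mod 12. (114 - 1) mod 12 = 5, so s_{114} = s_6 = 15.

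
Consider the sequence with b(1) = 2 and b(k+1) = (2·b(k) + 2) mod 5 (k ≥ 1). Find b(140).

We have b(1) = 2; b(2) = 1; b(3) = 4; b(4) = 0; b(5) = 2.
Since b(5) = b(1) = 2, the sequence is periodic with period 4.
So b(140) = b(1 + ((140-1) mod 4)) = b(4) = 0.

0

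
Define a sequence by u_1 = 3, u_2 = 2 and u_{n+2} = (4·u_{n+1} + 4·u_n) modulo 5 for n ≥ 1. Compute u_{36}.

We have u_1 = 3,  u_2 = 2,  u_3 = 0,  u_4 = 3,  u_5 = 2.
Since (u_4, u_5) = (u_1, u_2) = (3, 2) (two consecutive terms determine the rest), the sequence is periodic with period 3.
So u_{36} = u_{1 + ((36-1) mod 3)} = u_3 = 0.

0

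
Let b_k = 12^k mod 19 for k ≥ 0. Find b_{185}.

8

Listing terms: b_0 = 1; b_1 = 12; b_2 = 11; b_3 = 18; b_4 = 7; b_5 = 8; b_6 = 1.
Since b_6 = b_0 = 1, the sequence is periodic with period 6.
So b_{185} = b_{0 + ((185-0) mod 6)} = b_5 = 8.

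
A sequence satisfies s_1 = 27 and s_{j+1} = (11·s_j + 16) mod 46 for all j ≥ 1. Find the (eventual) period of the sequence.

Listing terms: s_1 = 27, s_2 = 37, s_3 = 9, s_4 = 23, s_5 = 39, s_6 = 31, s_7 = 35, s_8 = 33, s_9 = 11, s_{10} = 45, s_{11} = 5, s_{12} = 25, s_{13} = 15, s_{14} = 43, s_{15} = 29, s_{16} = 13, s_{17} = 21, s_{18} = 17, s_{19} = 19, s_{20} = 41, s_{21} = 7, s_{22} = 1, s_{23} = 27.
The sequence repeats with period 22.

22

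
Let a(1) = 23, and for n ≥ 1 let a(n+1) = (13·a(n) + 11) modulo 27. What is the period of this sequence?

Computing terms: a(1) = 23, a(2) = 13, a(3) = 18, a(4) = 2, a(5) = 10, a(6) = 6, a(7) = 8, a(8) = 7, a(9) = 21, a(10) = 14, a(11) = 4, a(12) = 9, a(13) = 20, a(14) = 1, a(15) = 24, a(16) = 26, a(17) = 25, a(18) = 12, a(19) = 5, a(20) = 22, a(21) = 0, a(22) = 11, a(23) = 19, a(24) = 15, a(25) = 17, a(26) = 16, a(27) = 3, a(28) = 23.
Since a(28) = a(1) = 23, the sequence is periodic with period 27.

27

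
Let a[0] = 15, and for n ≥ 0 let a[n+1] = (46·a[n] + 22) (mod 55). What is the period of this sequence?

10

Listing terms: a[0] = 15; a[1] = 52; a[2] = 49; a[3] = 21; a[4] = 53; a[5] = 40; a[6] = 47; a[7] = 39; a[8] = 1; a[9] = 13; a[10] = 15.
Since a[10] = a[0] = 15, the sequence is periodic with period 10.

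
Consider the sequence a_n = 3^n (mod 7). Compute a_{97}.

Listing terms: a_0 = 1, a_1 = 3, a_2 = 2, a_3 = 6, a_4 = 4, a_5 = 5, a_6 = 1.
Since a_6 = a_0 = 1, the sequence is periodic with period 6.
(97 - 0) mod 6 = 1, so a_{97} = a_1 = 3.

3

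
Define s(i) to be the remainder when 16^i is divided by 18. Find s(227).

Computing terms: s(1) = 16, s(2) = 4, s(3) = 10, s(4) = 16.
Since s(4) = s(1) = 16, the sequence is periodic with period 3.
(227 - 1) mod 3 = 1, so s(227) = s(2) = 4.

4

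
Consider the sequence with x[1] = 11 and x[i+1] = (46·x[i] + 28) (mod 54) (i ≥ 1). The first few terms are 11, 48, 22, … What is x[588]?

40

Listing terms: x[1] = 11,  x[2] = 48,  x[3] = 22,  x[4] = 14,  x[5] = 24,  x[6] = 52,  x[7] = 44,  x[8] = 0,  x[9] = 28,  x[10] = 20,  x[11] = 30,  x[12] = 4,  x[13] = 50,  x[14] = 6,  x[15] = 34,  x[16] = 26,  x[17] = 36,  x[18] = 10,  x[19] = 2,  x[20] = 12,  x[21] = 40,  x[22] = 32,  x[23] = 42,  x[24] = 16,  x[25] = 8,  x[26] = 18,  x[27] = 46,  x[28] = 38,  x[29] = 48.
Since x[29] = x[2] = 48, the sequence is eventually periodic: after a pre-period of length 1 it cycles with period 27.
For i ≥ 2, x[i] depends only on (i - 2) mod 27. (588 - 2) mod 27 = 19, so x[588] = x[21] = 40.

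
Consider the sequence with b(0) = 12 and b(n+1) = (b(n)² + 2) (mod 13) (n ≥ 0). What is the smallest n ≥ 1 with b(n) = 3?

1

We have b(0) = 12; b(1) = 3; b(2) = 11; b(3) = 6; b(4) = 12.
The sequence repeats with period 4.
The value 3 first appears (with n ≥ 1) at b(1).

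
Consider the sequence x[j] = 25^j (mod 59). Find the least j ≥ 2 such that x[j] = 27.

27

Listing terms: x[1] = 25, x[2] = 35, x[3] = 49, x[4] = 45, x[5] = 4, x[6] = 41, x[7] = 22, x[8] = 19, x[9] = 3, x[10] = 16, x[11] = 46, x[12] = 29, x[13] = 17, x[14] = 12, x[15] = 5, x[16] = 7, x[17] = 57, x[18] = 9, x[19] = 48, x[20] = 20, x[21] = 28, x[22] = 51, x[23] = 36, x[24] = 15, x[25] = 21, x[26] = 53, x[27] = 27, x[28] = 26, x[29] = 1, x[30] = 25.
The sequence repeats with period 29.
The value 27 first appears (with j ≥ 2) at x[27].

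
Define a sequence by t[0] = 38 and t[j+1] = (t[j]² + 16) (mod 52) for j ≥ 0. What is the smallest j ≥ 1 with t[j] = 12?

5

Computing terms: t[0] = 38, t[1] = 4, t[2] = 32, t[3] = 0, t[4] = 16, t[5] = 12, t[6] = 4.
Since t[6] = t[1] = 4, the sequence is eventually periodic: after a pre-period of length 1 it cycles with period 5.
The value 12 first appears (with j ≥ 1) at t[5].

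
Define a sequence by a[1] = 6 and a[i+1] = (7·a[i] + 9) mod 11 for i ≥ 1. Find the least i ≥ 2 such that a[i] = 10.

Computing terms: a[1] = 6,  a[2] = 7,  a[3] = 3,  a[4] = 8,  a[5] = 10,  a[6] = 2,  a[7] = 1,  a[8] = 5,  a[9] = 0,  a[10] = 9,  a[11] = 6.
Since a[11] = a[1] = 6, the sequence is periodic with period 10.
The value 10 first appears (with i ≥ 2) at a[5].

5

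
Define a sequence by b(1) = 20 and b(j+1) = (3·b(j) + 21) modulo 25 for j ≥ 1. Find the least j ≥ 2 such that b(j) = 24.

7

b(1) = 20; b(2) = 6; b(3) = 14; b(4) = 13; b(5) = 10; b(6) = 1; b(7) = 24; b(8) = 18; b(9) = 0; b(10) = 21; b(11) = 9; b(12) = 23; b(13) = 15; b(14) = 16; b(15) = 19; b(16) = 3; b(17) = 5; b(18) = 11; b(19) = 4; b(20) = 8; b(21) = 20.
Since b(21) = b(1) = 20, the sequence is periodic with period 20.
The value 24 first appears (with j ≥ 2) at b(7).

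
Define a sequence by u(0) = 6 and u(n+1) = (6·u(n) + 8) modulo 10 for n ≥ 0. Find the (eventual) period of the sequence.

5

u(0) = 6, u(1) = 4, u(2) = 2, u(3) = 0, u(4) = 8, u(5) = 6.
Since u(5) = u(0) = 6, the sequence is periodic with period 5.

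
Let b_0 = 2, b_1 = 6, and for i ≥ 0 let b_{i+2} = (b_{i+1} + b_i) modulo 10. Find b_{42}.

8

b_0 = 2,  b_1 = 6,  b_2 = 8,  b_3 = 4,  b_4 = 2,  b_5 = 6.
Since (b_4, b_5) = (b_0, b_1) = (2, 6) (two consecutive terms determine the rest), the sequence is periodic with period 4.
(42 - 0) mod 4 = 2, so b_{42} = b_2 = 8.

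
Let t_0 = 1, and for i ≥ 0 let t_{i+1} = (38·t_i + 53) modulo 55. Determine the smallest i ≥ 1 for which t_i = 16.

4

Listing terms: t_0 = 1; t_1 = 36; t_2 = 46; t_3 = 41; t_4 = 16; t_5 = 1.
The sequence repeats with period 5.
The value 16 first appears (with i ≥ 1) at t_4.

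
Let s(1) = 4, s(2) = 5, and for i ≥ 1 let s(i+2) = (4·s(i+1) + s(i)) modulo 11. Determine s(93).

2

Computing terms: s(1) = 4,  s(2) = 5,  s(3) = 2,  s(4) = 2,  s(5) = 10,  s(6) = 9,  s(7) = 2,  s(8) = 6,  s(9) = 4,  s(10) = 0,  s(11) = 4,  s(12) = 5.
The sequence repeats with period 10.
(93 - 1) mod 10 = 2, so s(93) = s(3) = 2.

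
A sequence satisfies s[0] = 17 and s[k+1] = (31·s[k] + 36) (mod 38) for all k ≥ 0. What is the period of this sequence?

6

We have s[0] = 17,  s[1] = 31,  s[2] = 9,  s[3] = 11,  s[4] = 35,  s[5] = 19,  s[6] = 17.
Since s[6] = s[0] = 17, the sequence is periodic with period 6.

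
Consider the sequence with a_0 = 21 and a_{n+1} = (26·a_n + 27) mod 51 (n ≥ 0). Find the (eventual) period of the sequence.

Listing terms: a_0 = 21; a_1 = 12; a_2 = 33; a_3 = 18; a_4 = 36; a_5 = 45; a_6 = 24; a_7 = 39; a_8 = 21.
Since a_8 = a_0 = 21, the sequence is periodic with period 8.

8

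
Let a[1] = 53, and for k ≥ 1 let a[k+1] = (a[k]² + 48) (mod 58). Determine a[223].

a[1] = 53; a[2] = 15; a[3] = 41; a[4] = 47; a[5] = 53.
The sequence repeats with period 4.
(223 - 1) mod 4 = 2, so a[223] = a[3] = 41.

41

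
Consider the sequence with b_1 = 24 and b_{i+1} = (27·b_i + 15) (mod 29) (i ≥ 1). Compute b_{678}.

6

b_1 = 24,  b_2 = 25,  b_3 = 23,  b_4 = 27,  b_5 = 19,  b_6 = 6,  b_7 = 3,  b_8 = 9,  b_9 = 26,  b_{10} = 21,  b_{11} = 2,  b_{12} = 11,  b_{13} = 22,  b_{14} = 0,  b_{15} = 15,  b_{16} = 14,  b_{17} = 16,  b_{18} = 12,  b_{19} = 20,  b_{20} = 4,  b_{21} = 7,  b_{22} = 1,  b_{23} = 13,  b_{24} = 18,  b_{25} = 8,  b_{26} = 28,  b_{27} = 17,  b_{28} = 10,  b_{29} = 24.
The sequence repeats with period 28.
So b_{678} = b_{1 + ((678-1) mod 28)} = b_6 = 6.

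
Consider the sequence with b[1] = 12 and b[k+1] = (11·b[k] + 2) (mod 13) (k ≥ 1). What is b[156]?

8

We have b[1] = 12; b[2] = 4; b[3] = 7; b[4] = 1; b[5] = 0; b[6] = 2; b[7] = 11; b[8] = 6; b[9] = 3; b[10] = 9; b[11] = 10; b[12] = 8; b[13] = 12.
Since b[13] = b[1] = 12, the sequence is periodic with period 12.
So b[156] = b[1 + ((156-1) mod 12)] = b[12] = 8.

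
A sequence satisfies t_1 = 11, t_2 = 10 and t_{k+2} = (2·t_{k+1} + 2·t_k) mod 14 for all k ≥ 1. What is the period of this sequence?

48

Listing terms: t_1 = 11, t_2 = 10, t_3 = 0, t_4 = 6, t_5 = 12, t_6 = 8, t_7 = 12, t_8 = 12, t_9 = 6, t_{10} = 8, t_{11} = 0, t_{12} = 2, t_{13} = 4, t_{14} = 12, t_{15} = 4, t_{16} = 4, t_{17} = 2, t_{18} = 12, t_{19} = 0, t_{20} = 10, t_{21} = 6, t_{22} = 4, t_{23} = 6, t_{24} = 6, t_{25} = 10, t_{26} = 4, t_{27} = 0, t_{28} = 8, t_{29} = 2, t_{30} = 6, t_{31} = 2, t_{32} = 2, t_{33} = 8, t_{34} = 6, t_{35} = 0, t_{36} = 12, t_{37} = 10, t_{38} = 2, t_{39} = 10, t_{40} = 10, t_{41} = 12, t_{42} = 2, t_{43} = 0, t_{44} = 4, t_{45} = 8, t_{46} = 10, t_{47} = 8, t_{48} = 8, t_{49} = 4, t_{50} = 10, t_{51} = 0.
Since (t_{50}, t_{51}) = (t_2, t_3) = (10, 0) (two consecutive terms determine the rest), the sequence is eventually periodic: after a pre-period of length 1 it cycles with period 48.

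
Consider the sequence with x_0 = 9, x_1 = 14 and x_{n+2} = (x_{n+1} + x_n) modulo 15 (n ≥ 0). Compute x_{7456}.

3

Listing terms: x_0 = 9; x_1 = 14; x_2 = 8; x_3 = 7; x_4 = 0; x_5 = 7; x_6 = 7; x_7 = 14; x_8 = 6; x_9 = 5; x_{10} = 11; x_{11} = 1; x_{12} = 12; x_{13} = 13; x_{14} = 10; x_{15} = 8; x_{16} = 3; x_{17} = 11; x_{18} = 14; x_{19} = 10; x_{20} = 9; x_{21} = 4; x_{22} = 13; x_{23} = 2; x_{24} = 0; x_{25} = 2; x_{26} = 2; x_{27} = 4; x_{28} = 6; x_{29} = 10; x_{30} = 1; x_{31} = 11; x_{32} = 12; x_{33} = 8; x_{34} = 5; x_{35} = 13; x_{36} = 3; x_{37} = 1; x_{38} = 4; x_{39} = 5; x_{40} = 9; x_{41} = 14.
Since (x_{40}, x_{41}) = (x_0, x_1) = (9, 14) (two consecutive terms determine the rest), the sequence is periodic with period 40.
(7456 - 0) mod 40 = 16, so x_{7456} = x_{16} = 3.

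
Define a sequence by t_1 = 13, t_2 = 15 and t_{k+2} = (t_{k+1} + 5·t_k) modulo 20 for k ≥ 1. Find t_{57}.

t_1 = 13, t_2 = 15, t_3 = 0, t_4 = 15, t_5 = 15, t_6 = 10, t_7 = 5, t_8 = 15, t_9 = 0.
Since (t_8, t_9) = (t_2, t_3) = (15, 0) (two consecutive terms determine the rest), the sequence is eventually periodic: after a pre-period of length 1 it cycles with period 6.
For k ≥ 2, t_k depends only on (k - 2) mod 6. (57 - 2) mod 6 = 1, so t_{57} = t_3 = 0.

0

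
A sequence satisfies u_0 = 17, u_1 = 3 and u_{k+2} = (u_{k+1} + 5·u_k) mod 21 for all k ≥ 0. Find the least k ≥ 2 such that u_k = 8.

We have u_0 = 17,  u_1 = 3,  u_2 = 4,  u_3 = 19,  u_4 = 18,  u_5 = 8,  u_6 = 14,  u_7 = 12,  u_8 = 19,  u_9 = 16,  u_{10} = 6,  u_{11} = 2,  u_{12} = 11,  u_{13} = 0,  u_{14} = 13,  u_{15} = 13,  u_{16} = 15,  u_{17} = 17,  u_{18} = 8,  u_{19} = 9,  u_{20} = 7,  u_{21} = 10,  u_{22} = 3,  u_{23} = 11,  u_{24} = 5,  u_{25} = 18,  u_{26} = 1,  u_{27} = 7,  u_{28} = 12,  u_{29} = 5,  u_{30} = 2,  u_{31} = 6,  u_{32} = 16,  u_{33} = 4,  u_{34} = 0,  u_{35} = 20,  u_{36} = 20,  u_{37} = 15,  u_{38} = 10,  u_{39} = 1,  u_{40} = 9,  u_{41} = 14,  u_{42} = 17,  u_{43} = 3.
Since (u_{42}, u_{43}) = (u_0, u_1) = (17, 3) (two consecutive terms determine the rest), the sequence is periodic with period 42.
The value 8 first appears (with k ≥ 2) at u_5.

5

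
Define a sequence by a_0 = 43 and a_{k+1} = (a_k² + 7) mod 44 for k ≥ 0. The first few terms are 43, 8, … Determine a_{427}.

a_0 = 43; a_1 = 8; a_2 = 27; a_3 = 32; a_4 = 19; a_5 = 16; a_6 = 43.
The sequence repeats with period 6.
So a_{427} = a_{0 + ((427-0) mod 6)} = a_1 = 8.

8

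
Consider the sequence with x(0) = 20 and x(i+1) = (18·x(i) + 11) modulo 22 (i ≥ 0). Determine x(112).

Computing terms: x(0) = 20; x(1) = 19; x(2) = 1; x(3) = 7; x(4) = 5; x(5) = 13; x(6) = 3; x(7) = 21; x(8) = 15; x(9) = 17; x(10) = 9; x(11) = 19.
Since x(11) = x(1) = 19, the sequence is eventually periodic: after a pre-period of length 1 it cycles with period 10.
For i ≥ 1, x(i) depends only on (i - 1) mod 10. (112 - 1) mod 10 = 1, so x(112) = x(2) = 1.

1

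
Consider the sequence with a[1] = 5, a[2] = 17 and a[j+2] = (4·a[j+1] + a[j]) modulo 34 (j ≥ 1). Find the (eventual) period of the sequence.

12

Computing terms: a[1] = 5, a[2] = 17, a[3] = 5, a[4] = 3, a[5] = 17, a[6] = 3, a[7] = 29, a[8] = 17, a[9] = 29, a[10] = 31, a[11] = 17, a[12] = 31, a[13] = 5, a[14] = 17.
Since (a[13], a[14]) = (a[1], a[2]) = (5, 17) (two consecutive terms determine the rest), the sequence is periodic with period 12.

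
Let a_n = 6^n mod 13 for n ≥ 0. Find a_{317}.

Listing terms: a_0 = 1; a_1 = 6; a_2 = 10; a_3 = 8; a_4 = 9; a_5 = 2; a_6 = 12; a_7 = 7; a_8 = 3; a_9 = 5; a_{10} = 4; a_{11} = 11; a_{12} = 1.
Since a_{12} = a_0 = 1, the sequence is periodic with period 12.
So a_{317} = a_{0 + ((317-0) mod 12)} = a_5 = 2.

2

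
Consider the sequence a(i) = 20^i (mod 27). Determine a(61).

11

We have a(1) = 20, a(2) = 22, a(3) = 8, a(4) = 25, a(5) = 14, a(6) = 10, a(7) = 11, a(8) = 4, a(9) = 26, a(10) = 7, a(11) = 5, a(12) = 19, a(13) = 2, a(14) = 13, a(15) = 17, a(16) = 16, a(17) = 23, a(18) = 1, a(19) = 20.
Since a(19) = a(1) = 20, the sequence is periodic with period 18.
So a(61) = a(1 + ((61-1) mod 18)) = a(7) = 11.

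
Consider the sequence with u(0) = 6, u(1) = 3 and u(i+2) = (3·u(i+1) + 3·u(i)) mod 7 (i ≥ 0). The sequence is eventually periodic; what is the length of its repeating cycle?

u(0) = 6,  u(1) = 3,  u(2) = 6,  u(3) = 6,  u(4) = 1,  u(5) = 0,  u(6) = 3,  u(7) = 2,  u(8) = 1,  u(9) = 2,  u(10) = 2,  u(11) = 5,  u(12) = 0,  u(13) = 1,  u(14) = 3,  u(15) = 5,  u(16) = 3,  u(17) = 3,  u(18) = 4,  u(19) = 0,  u(20) = 5,  u(21) = 1,  u(22) = 4,  u(23) = 1,  u(24) = 1,  u(25) = 6,  u(26) = 0,  u(27) = 4,  u(28) = 5,  u(29) = 6,  u(30) = 5,  u(31) = 5,  u(32) = 2,  u(33) = 0,  u(34) = 6,  u(35) = 4,  u(36) = 2,  u(37) = 4,  u(38) = 4,  u(39) = 3,  u(40) = 0,  u(41) = 2,  u(42) = 6,  u(43) = 3.
Since (u(42), u(43)) = (u(0), u(1)) = (6, 3) (two consecutive terms determine the rest), the sequence is periodic with period 42.

42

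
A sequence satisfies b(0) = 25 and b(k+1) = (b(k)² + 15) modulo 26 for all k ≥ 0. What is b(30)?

Computing terms: b(0) = 25; b(1) = 16; b(2) = 11; b(3) = 6; b(4) = 25.
The sequence repeats with period 4.
So b(30) = b(0 + ((30-0) mod 4)) = b(2) = 11.

11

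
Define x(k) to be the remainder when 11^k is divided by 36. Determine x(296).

Computing terms: x(0) = 1, x(1) = 11, x(2) = 13, x(3) = 35, x(4) = 25, x(5) = 23, x(6) = 1.
Since x(6) = x(0) = 1, the sequence is periodic with period 6.
(296 - 0) mod 6 = 2, so x(296) = x(2) = 13.

13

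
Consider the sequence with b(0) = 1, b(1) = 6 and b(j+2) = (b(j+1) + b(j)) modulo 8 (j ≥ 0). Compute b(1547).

Computing terms: b(0) = 1,  b(1) = 6,  b(2) = 7,  b(3) = 5,  b(4) = 4,  b(5) = 1,  b(6) = 5,  b(7) = 6,  b(8) = 3,  b(9) = 1,  b(10) = 4,  b(11) = 5,  b(12) = 1,  b(13) = 6.
Since (b(12), b(13)) = (b(0), b(1)) = (1, 6) (two consecutive terms determine the rest), the sequence is periodic with period 12.
(1547 - 0) mod 12 = 11, so b(1547) = b(11) = 5.

5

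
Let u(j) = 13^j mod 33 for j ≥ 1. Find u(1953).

19

Listing terms: u(1) = 13,  u(2) = 4,  u(3) = 19,  u(4) = 16,  u(5) = 10,  u(6) = 31,  u(7) = 7,  u(8) = 25,  u(9) = 28,  u(10) = 1,  u(11) = 13.
The sequence repeats with period 10.
So u(1953) = u(1 + ((1953-1) mod 10)) = u(3) = 19.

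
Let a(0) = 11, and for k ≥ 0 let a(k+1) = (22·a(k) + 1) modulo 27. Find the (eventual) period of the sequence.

We have a(0) = 11, a(1) = 0, a(2) = 1, a(3) = 23, a(4) = 21, a(5) = 4, a(6) = 8, a(7) = 15, a(8) = 7, a(9) = 20, a(10) = 9, a(11) = 10, a(12) = 5, a(13) = 3, a(14) = 13, a(15) = 17, a(16) = 24, a(17) = 16, a(18) = 2, a(19) = 18, a(20) = 19, a(21) = 14, a(22) = 12, a(23) = 22, a(24) = 26, a(25) = 6, a(26) = 25, a(27) = 11.
Since a(27) = a(0) = 11, the sequence is periodic with period 27.

27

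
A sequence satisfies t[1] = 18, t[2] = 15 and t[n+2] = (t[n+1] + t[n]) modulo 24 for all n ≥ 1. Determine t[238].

t[1] = 18; t[2] = 15; t[3] = 9; t[4] = 0; t[5] = 9; t[6] = 9; t[7] = 18; t[8] = 3; t[9] = 21; t[10] = 0; t[11] = 21; t[12] = 21; t[13] = 18; t[14] = 15.
The sequence repeats with period 12.
(238 - 1) mod 12 = 9, so t[238] = t[10] = 0.

0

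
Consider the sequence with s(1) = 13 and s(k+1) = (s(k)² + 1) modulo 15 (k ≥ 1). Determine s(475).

s(1) = 13,  s(2) = 5,  s(3) = 11,  s(4) = 2,  s(5) = 5.
Since s(5) = s(2) = 5, the sequence is eventually periodic: after a pre-period of length 1 it cycles with period 3.
For k ≥ 2, s(k) depends only on (k - 2) mod 3. (475 - 2) mod 3 = 2, so s(475) = s(4) = 2.

2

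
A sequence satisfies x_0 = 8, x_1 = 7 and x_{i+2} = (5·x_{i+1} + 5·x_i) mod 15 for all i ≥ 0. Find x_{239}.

0

Listing terms: x_0 = 8; x_1 = 7; x_2 = 0; x_3 = 5; x_4 = 10; x_5 = 0; x_6 = 5.
Since (x_5, x_6) = (x_2, x_3) = (0, 5) (two consecutive terms determine the rest), the sequence is eventually periodic: after a pre-period of length 2 it cycles with period 3.
For i ≥ 2, x_i depends only on (i - 2) mod 3. (239 - 2) mod 3 = 0, so x_{239} = x_2 = 0.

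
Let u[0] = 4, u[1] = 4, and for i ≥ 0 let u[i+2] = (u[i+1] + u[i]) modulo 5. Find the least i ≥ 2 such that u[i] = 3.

2

Listing terms: u[0] = 4,  u[1] = 4,  u[2] = 3,  u[3] = 2,  u[4] = 0,  u[5] = 2,  u[6] = 2,  u[7] = 4,  u[8] = 1,  u[9] = 0,  u[10] = 1,  u[11] = 1,  u[12] = 2,  u[13] = 3,  u[14] = 0,  u[15] = 3,  u[16] = 3,  u[17] = 1,  u[18] = 4,  u[19] = 0,  u[20] = 4,  u[21] = 4.
The sequence repeats with period 20.
The value 3 first appears (with i ≥ 2) at u[2].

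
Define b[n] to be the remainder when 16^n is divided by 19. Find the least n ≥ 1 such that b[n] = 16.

1

Computing terms: b[0] = 1, b[1] = 16, b[2] = 9, b[3] = 11, b[4] = 5, b[5] = 4, b[6] = 7, b[7] = 17, b[8] = 6, b[9] = 1.
The sequence repeats with period 9.
The value 16 first appears (with n ≥ 1) at b[1].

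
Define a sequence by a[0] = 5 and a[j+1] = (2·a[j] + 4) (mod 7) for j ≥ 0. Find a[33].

Computing terms: a[0] = 5,  a[1] = 0,  a[2] = 4,  a[3] = 5.
Since a[3] = a[0] = 5, the sequence is periodic with period 3.
(33 - 0) mod 3 = 0, so a[33] = a[0] = 5.

5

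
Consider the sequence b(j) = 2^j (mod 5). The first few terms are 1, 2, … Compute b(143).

3

Listing terms: b(0) = 1, b(1) = 2, b(2) = 4, b(3) = 3, b(4) = 1.
Since b(4) = b(0) = 1, the sequence is periodic with period 4.
So b(143) = b(0 + ((143-0) mod 4)) = b(3) = 3.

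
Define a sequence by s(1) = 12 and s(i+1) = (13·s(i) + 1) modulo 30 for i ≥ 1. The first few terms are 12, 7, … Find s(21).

2

We have s(1) = 12,  s(2) = 7,  s(3) = 2,  s(4) = 27,  s(5) = 22,  s(6) = 17,  s(7) = 12.
Since s(7) = s(1) = 12, the sequence is periodic with period 6.
So s(21) = s(1 + ((21-1) mod 6)) = s(3) = 2.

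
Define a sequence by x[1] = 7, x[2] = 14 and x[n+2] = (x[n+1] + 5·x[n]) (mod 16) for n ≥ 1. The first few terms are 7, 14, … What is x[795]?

x[1] = 7, x[2] = 14, x[3] = 1, x[4] = 7, x[5] = 12, x[6] = 15, x[7] = 11, x[8] = 6, x[9] = 13, x[10] = 11, x[11] = 12, x[12] = 3, x[13] = 15, x[14] = 14, x[15] = 9, x[16] = 15, x[17] = 12, x[18] = 7, x[19] = 3, x[20] = 6, x[21] = 5, x[22] = 3, x[23] = 12, x[24] = 11, x[25] = 7, x[26] = 14.
The sequence repeats with period 24.
So x[795] = x[1 + ((795-1) mod 24)] = x[3] = 1.

1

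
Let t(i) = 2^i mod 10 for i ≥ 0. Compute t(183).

t(0) = 1; t(1) = 2; t(2) = 4; t(3) = 8; t(4) = 6; t(5) = 2.
Since t(5) = t(1) = 2, the sequence is eventually periodic: after a pre-period of length 1 it cycles with period 4.
For i ≥ 1, t(i) depends only on (i - 1) mod 4. (183 - 1) mod 4 = 2, so t(183) = t(3) = 8.

8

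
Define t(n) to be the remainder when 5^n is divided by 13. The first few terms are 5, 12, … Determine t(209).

We have t(1) = 5; t(2) = 12; t(3) = 8; t(4) = 1; t(5) = 5.
Since t(5) = t(1) = 5, the sequence is periodic with period 4.
(209 - 1) mod 4 = 0, so t(209) = t(1) = 5.

5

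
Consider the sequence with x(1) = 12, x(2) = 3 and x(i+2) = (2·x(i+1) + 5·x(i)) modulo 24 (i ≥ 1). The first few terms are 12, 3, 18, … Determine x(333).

0

Listing terms: x(1) = 12, x(2) = 3, x(3) = 18, x(4) = 3, x(5) = 0, x(6) = 15, x(7) = 6, x(8) = 15, x(9) = 12, x(10) = 3.
The sequence repeats with period 8.
(333 - 1) mod 8 = 4, so x(333) = x(5) = 0.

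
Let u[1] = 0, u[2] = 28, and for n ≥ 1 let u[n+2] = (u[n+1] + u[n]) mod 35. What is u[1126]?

0

Listing terms: u[1] = 0; u[2] = 28; u[3] = 28; u[4] = 21; u[5] = 14; u[6] = 0; u[7] = 14; u[8] = 14; u[9] = 28; u[10] = 7; u[11] = 0; u[12] = 7; u[13] = 7; u[14] = 14; u[15] = 21; u[16] = 0; u[17] = 21; u[18] = 21; u[19] = 7; u[20] = 28; u[21] = 0; u[22] = 28.
The sequence repeats with period 20.
So u[1126] = u[1 + ((1126-1) mod 20)] = u[6] = 0.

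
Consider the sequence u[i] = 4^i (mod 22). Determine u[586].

Listing terms: u[1] = 4; u[2] = 16; u[3] = 20; u[4] = 14; u[5] = 12; u[6] = 4.
The sequence repeats with period 5.
So u[586] = u[1 + ((586-1) mod 5)] = u[1] = 4.

4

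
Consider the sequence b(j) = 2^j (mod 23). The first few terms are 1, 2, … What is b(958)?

We have b(0) = 1,  b(1) = 2,  b(2) = 4,  b(3) = 8,  b(4) = 16,  b(5) = 9,  b(6) = 18,  b(7) = 13,  b(8) = 3,  b(9) = 6,  b(10) = 12,  b(11) = 1.
Since b(11) = b(0) = 1, the sequence is periodic with period 11.
(958 - 0) mod 11 = 1, so b(958) = b(1) = 2.

2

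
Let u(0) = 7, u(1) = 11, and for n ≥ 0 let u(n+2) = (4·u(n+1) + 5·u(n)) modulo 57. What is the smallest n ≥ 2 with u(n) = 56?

9

Listing terms: u(0) = 7,  u(1) = 11,  u(2) = 22,  u(3) = 29,  u(4) = 55,  u(5) = 23,  u(6) = 25,  u(7) = 44,  u(8) = 16,  u(9) = 56,  u(10) = 19,  u(11) = 14,  u(12) = 37,  u(13) = 47,  u(14) = 31,  u(15) = 17,  u(16) = 52,  u(17) = 8,  u(18) = 7,  u(19) = 11.
The sequence repeats with period 18.
The value 56 first appears (with n ≥ 2) at u(9).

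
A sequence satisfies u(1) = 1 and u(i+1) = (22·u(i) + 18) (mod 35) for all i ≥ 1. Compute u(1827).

We have u(1) = 1; u(2) = 5; u(3) = 23; u(4) = 34; u(5) = 31; u(6) = 0; u(7) = 18; u(8) = 29; u(9) = 26; u(10) = 30; u(11) = 13; u(12) = 24; u(13) = 21; u(14) = 25; u(15) = 8; u(16) = 19; u(17) = 16; u(18) = 20; u(19) = 3; u(20) = 14; u(21) = 11; u(22) = 15; u(23) = 33; u(24) = 9; u(25) = 6; u(26) = 10; u(27) = 28; u(28) = 4; u(29) = 1.
The sequence repeats with period 28.
So u(1827) = u(1 + ((1827-1) mod 28)) = u(7) = 18.

18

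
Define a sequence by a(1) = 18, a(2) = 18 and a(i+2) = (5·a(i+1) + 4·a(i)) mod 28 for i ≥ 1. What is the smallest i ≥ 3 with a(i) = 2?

a(1) = 18; a(2) = 18; a(3) = 22; a(4) = 14; a(5) = 18; a(6) = 6; a(7) = 18; a(8) = 2; a(9) = 26; a(10) = 26; a(11) = 10; a(12) = 14; a(13) = 26; a(14) = 18; a(15) = 26; a(16) = 6; a(17) = 22; a(18) = 22; a(19) = 2; a(20) = 14; a(21) = 22; a(22) = 26; a(23) = 22; a(24) = 18; a(25) = 10; a(26) = 10; a(27) = 6; a(28) = 14; a(29) = 10; a(30) = 22; a(31) = 10; a(32) = 26; a(33) = 2; a(34) = 2; a(35) = 18; a(36) = 14; a(37) = 2; a(38) = 10; a(39) = 2; a(40) = 22; a(41) = 6; a(42) = 6; a(43) = 26; a(44) = 14; a(45) = 6; a(46) = 2; a(47) = 6; a(48) = 10; a(49) = 18; a(50) = 18.
Since (a(49), a(50)) = (a(1), a(2)) = (18, 18) (two consecutive terms determine the rest), the sequence is periodic with period 48.
The value 2 first appears (with i ≥ 3) at a(8).

8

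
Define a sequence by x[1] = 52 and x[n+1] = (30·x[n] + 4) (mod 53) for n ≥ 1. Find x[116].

Computing terms: x[1] = 52, x[2] = 27, x[3] = 19, x[4] = 44, x[5] = 52.
The sequence repeats with period 4.
So x[116] = x[1 + ((116-1) mod 4)] = x[4] = 44.

44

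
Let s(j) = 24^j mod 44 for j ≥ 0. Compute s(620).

12

We have s(0) = 1,  s(1) = 24,  s(2) = 4,  s(3) = 8,  s(4) = 16,  s(5) = 32,  s(6) = 20,  s(7) = 40,  s(8) = 36,  s(9) = 28,  s(10) = 12,  s(11) = 24.
Since s(11) = s(1) = 24, the sequence is eventually periodic: after a pre-period of length 1 it cycles with period 10.
For j ≥ 1, s(j) depends only on (j - 1) mod 10. (620 - 1) mod 10 = 9, so s(620) = s(10) = 12.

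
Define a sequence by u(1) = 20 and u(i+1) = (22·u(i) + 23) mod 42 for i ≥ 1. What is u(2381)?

13

We have u(1) = 20; u(2) = 1; u(3) = 3; u(4) = 5; u(5) = 7; u(6) = 9; u(7) = 11; u(8) = 13; u(9) = 15; u(10) = 17; u(11) = 19; u(12) = 21; u(13) = 23; u(14) = 25; u(15) = 27; u(16) = 29; u(17) = 31; u(18) = 33; u(19) = 35; u(20) = 37; u(21) = 39; u(22) = 41; u(23) = 1.
Since u(23) = u(2) = 1, the sequence is eventually periodic: after a pre-period of length 1 it cycles with period 21.
For i ≥ 2, u(i) depends only on (i - 2) mod 21. (2381 - 2) mod 21 = 6, so u(2381) = u(8) = 13.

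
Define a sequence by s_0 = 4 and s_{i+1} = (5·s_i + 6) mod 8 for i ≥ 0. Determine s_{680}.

We have s_0 = 4; s_1 = 2; s_2 = 0; s_3 = 6; s_4 = 4.
The sequence repeats with period 4.
So s_{680} = s_{0 + ((680-0) mod 4)} = s_0 = 4.

4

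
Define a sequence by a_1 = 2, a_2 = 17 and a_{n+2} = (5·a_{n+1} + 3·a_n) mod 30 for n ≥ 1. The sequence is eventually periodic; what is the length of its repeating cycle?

Listing terms: a_1 = 2,  a_2 = 17,  a_3 = 1,  a_4 = 26,  a_5 = 13,  a_6 = 23,  a_7 = 4,  a_8 = 29,  a_9 = 7,  a_{10} = 2,  a_{11} = 1,  a_{12} = 11,  a_{13} = 28,  a_{14} = 23,  a_{15} = 19,  a_{16} = 14,  a_{17} = 7,  a_{18} = 17,  a_{19} = 16,  a_{20} = 11,  a_{21} = 13,  a_{22} = 8,  a_{23} = 19,  a_{24} = 29,  a_{25} = 22,  a_{26} = 17,  a_{27} = 1.
Since (a_{26}, a_{27}) = (a_2, a_3) = (17, 1) (two consecutive terms determine the rest), the sequence is eventually periodic: after a pre-period of length 1 it cycles with period 24.

24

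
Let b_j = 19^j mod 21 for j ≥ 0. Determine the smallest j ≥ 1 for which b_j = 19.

1

Computing terms: b_0 = 1; b_1 = 19; b_2 = 4; b_3 = 13; b_4 = 16; b_5 = 10; b_6 = 1.
The sequence repeats with period 6.
The value 19 first appears (with j ≥ 1) at b_1.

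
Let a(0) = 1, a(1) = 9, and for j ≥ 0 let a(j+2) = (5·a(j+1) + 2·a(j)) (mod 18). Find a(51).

1

a(0) = 1,  a(1) = 9,  a(2) = 11,  a(3) = 1,  a(4) = 9.
Since (a(3), a(4)) = (a(0), a(1)) = (1, 9) (two consecutive terms determine the rest), the sequence is periodic with period 3.
(51 - 0) mod 3 = 0, so a(51) = a(0) = 1.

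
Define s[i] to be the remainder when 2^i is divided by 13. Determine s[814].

Listing terms: s[1] = 2,  s[2] = 4,  s[3] = 8,  s[4] = 3,  s[5] = 6,  s[6] = 12,  s[7] = 11,  s[8] = 9,  s[9] = 5,  s[10] = 10,  s[11] = 7,  s[12] = 1,  s[13] = 2.
The sequence repeats with period 12.
So s[814] = s[1 + ((814-1) mod 12)] = s[10] = 10.

10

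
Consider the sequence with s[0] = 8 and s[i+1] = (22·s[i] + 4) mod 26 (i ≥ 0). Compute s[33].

s[0] = 8; s[1] = 24; s[2] = 12; s[3] = 8.
Since s[3] = s[0] = 8, the sequence is periodic with period 3.
So s[33] = s[0 + ((33-0) mod 3)] = s[0] = 8.

8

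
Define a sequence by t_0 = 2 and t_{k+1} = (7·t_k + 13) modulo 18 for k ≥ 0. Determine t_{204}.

We have t_0 = 2; t_1 = 9; t_2 = 4; t_3 = 5; t_4 = 12; t_5 = 7; t_6 = 8; t_7 = 15; t_8 = 10; t_9 = 11; t_{10} = 0; t_{11} = 13; t_{12} = 14; t_{13} = 3; t_{14} = 16; t_{15} = 17; t_{16} = 6; t_{17} = 1; t_{18} = 2.
The sequence repeats with period 18.
(204 - 0) mod 18 = 6, so t_{204} = t_6 = 8.

8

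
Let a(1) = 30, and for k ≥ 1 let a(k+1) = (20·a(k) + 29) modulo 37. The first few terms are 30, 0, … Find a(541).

30

We have a(1) = 30, a(2) = 0, a(3) = 29, a(4) = 17, a(5) = 36, a(6) = 9, a(7) = 24, a(8) = 28, a(9) = 34, a(10) = 6, a(11) = 1, a(12) = 12, a(13) = 10, a(14) = 7, a(15) = 21, a(16) = 5, a(17) = 18, a(18) = 19, a(19) = 2, a(20) = 32, a(21) = 3, a(22) = 15, a(23) = 33, a(24) = 23, a(25) = 8, a(26) = 4, a(27) = 35, a(28) = 26, a(29) = 31, a(30) = 20, a(31) = 22, a(32) = 25, a(33) = 11, a(34) = 27, a(35) = 14, a(36) = 13, a(37) = 30.
Since a(37) = a(1) = 30, the sequence is periodic with period 36.
So a(541) = a(1 + ((541-1) mod 36)) = a(1) = 30.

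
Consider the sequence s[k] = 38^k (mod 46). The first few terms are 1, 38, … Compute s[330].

24

Computing terms: s[0] = 1; s[1] = 38; s[2] = 18; s[3] = 40; s[4] = 2; s[5] = 30; s[6] = 36; s[7] = 34; s[8] = 4; s[9] = 14; s[10] = 26; s[11] = 22; s[12] = 8; s[13] = 28; s[14] = 6; s[15] = 44; s[16] = 16; s[17] = 10; s[18] = 12; s[19] = 42; s[20] = 32; s[21] = 20; s[22] = 24; s[23] = 38.
Since s[23] = s[1] = 38, the sequence is eventually periodic: after a pre-period of length 1 it cycles with period 22.
For k ≥ 1, s[k] depends only on (k - 1) mod 22. (330 - 1) mod 22 = 21, so s[330] = s[22] = 24.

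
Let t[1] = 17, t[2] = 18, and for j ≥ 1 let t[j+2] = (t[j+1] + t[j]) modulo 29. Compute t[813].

Listing terms: t[1] = 17,  t[2] = 18,  t[3] = 6,  t[4] = 24,  t[5] = 1,  t[6] = 25,  t[7] = 26,  t[8] = 22,  t[9] = 19,  t[10] = 12,  t[11] = 2,  t[12] = 14,  t[13] = 16,  t[14] = 1,  t[15] = 17,  t[16] = 18.
The sequence repeats with period 14.
So t[813] = t[1 + ((813-1) mod 14)] = t[1] = 17.

17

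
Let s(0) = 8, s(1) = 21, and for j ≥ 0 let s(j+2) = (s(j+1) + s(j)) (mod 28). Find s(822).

We have s(0) = 8; s(1) = 21; s(2) = 1; s(3) = 22; s(4) = 23; s(5) = 17; s(6) = 12; s(7) = 1; s(8) = 13; s(9) = 14; s(10) = 27; s(11) = 13; s(12) = 12; s(13) = 25; s(14) = 9; s(15) = 6; s(16) = 15; s(17) = 21; s(18) = 8; s(19) = 1; s(20) = 9; s(21) = 10; s(22) = 19; s(23) = 1; s(24) = 20; s(25) = 21; s(26) = 13; s(27) = 6; s(28) = 19; s(29) = 25; s(30) = 16; s(31) = 13; s(32) = 1; s(33) = 14; s(34) = 15; s(35) = 1; s(36) = 16; s(37) = 17; s(38) = 5; s(39) = 22; s(40) = 27; s(41) = 21; s(42) = 20; s(43) = 13; s(44) = 5; s(45) = 18; s(46) = 23; s(47) = 13; s(48) = 8; s(49) = 21.
The sequence repeats with period 48.
So s(822) = s(0 + ((822-0) mod 48)) = s(6) = 12.

12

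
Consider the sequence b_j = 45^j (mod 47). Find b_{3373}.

b_0 = 1, b_1 = 45, b_2 = 4, b_3 = 39, b_4 = 16, b_5 = 15, b_6 = 17, b_7 = 13, b_8 = 21, b_9 = 5, b_{10} = 37, b_{11} = 20, b_{12} = 7, b_{13} = 33, b_{14} = 28, b_{15} = 38, b_{16} = 18, b_{17} = 11, b_{18} = 25, b_{19} = 44, b_{20} = 6, b_{21} = 35, b_{22} = 24, b_{23} = 46, b_{24} = 2, b_{25} = 43, b_{26} = 8, b_{27} = 31, b_{28} = 32, b_{29} = 30, b_{30} = 34, b_{31} = 26, b_{32} = 42, b_{33} = 10, b_{34} = 27, b_{35} = 40, b_{36} = 14, b_{37} = 19, b_{38} = 9, b_{39} = 29, b_{40} = 36, b_{41} = 22, b_{42} = 3, b_{43} = 41, b_{44} = 12, b_{45} = 23, b_{46} = 1.
The sequence repeats with period 46.
So b_{3373} = b_{0 + ((3373-0) mod 46)} = b_{15} = 38.

38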